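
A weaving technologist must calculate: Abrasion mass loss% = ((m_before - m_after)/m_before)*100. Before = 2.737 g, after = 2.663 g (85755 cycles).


Formula: Mass loss% = ((m_before - m_after) / m_before) * 100
Step 1: Mass loss = 2.737 - 2.663 = 0.074 g
Step 2: Ratio = 0.074 / 2.737 = 0.0270369
Step 3: Mass loss% = 0.0270369 * 100 = 2.70369% ≈ 2.70%

2.70%


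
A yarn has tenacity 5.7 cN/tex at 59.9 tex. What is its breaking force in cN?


Formula: Breaking force = Tenacity * Linear density
F = 5.7 cN/tex * 59.9 tex
F = 341.43 cN

341.43 cN


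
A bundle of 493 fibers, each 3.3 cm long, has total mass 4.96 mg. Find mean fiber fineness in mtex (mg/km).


Formula: fineness (mtex) = mass (mg) / total length (km) = (mass_mg / total_length_m) * 1000
Step 1: Convert fiber length: 3.3 cm = 0.033 m
Step 2: Total fiber length = 493 * 0.033 = 16.269 m
Step 3: Linear density = 4.96 mg / 16.269 m = 0.3049 mg/m
Step 4: fineness = 0.3049 * 1000 = 304.9 mtex

304.9 mtex


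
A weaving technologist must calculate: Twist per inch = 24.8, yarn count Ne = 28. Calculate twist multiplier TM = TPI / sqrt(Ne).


Formula: TM = TPI / sqrt(Ne)
Step 1: sqrt(Ne) = sqrt(28) = 5.2915
Step 2: TM = 24.8 / 5.2915 = 4.69

4.69 TM


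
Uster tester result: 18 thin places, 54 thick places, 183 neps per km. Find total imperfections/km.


Formula: Total = thin places + thick places + neps
Total = 18 + 54 + 183
Total = 255 imperfections/km

255 imperfections/km


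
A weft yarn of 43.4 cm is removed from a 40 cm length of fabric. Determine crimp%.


Formula: Crimp% = ((L_yarn - L_fabric) / L_fabric) * 100
Step 1: Extension = 43.4 - 40 = 3.4 cm
Step 2: Crimp% = (3.4 / 40) * 100
Step 3: Crimp% = 0.085 * 100 = 8.5%

8.5%


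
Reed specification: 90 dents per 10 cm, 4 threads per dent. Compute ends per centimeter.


Formula: EPC = (dents per 10 cm * ends per dent) / 10
Step 1: Total ends per 10 cm = 90 * 4 = 360
Step 2: EPC = 360 / 10 = 36.0 ends/cm

36.0 ends/cm


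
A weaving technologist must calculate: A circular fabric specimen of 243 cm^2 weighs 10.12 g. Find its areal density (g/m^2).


Formula: GSM = mass_g / area_m2
Step 1: Convert area: 243 cm^2 = 243 / 10000 = 0.0243 m^2
Step 2: GSM = 10.12 g / 0.0243 m^2 = 416.5 g/m^2

416.5 g/m^2


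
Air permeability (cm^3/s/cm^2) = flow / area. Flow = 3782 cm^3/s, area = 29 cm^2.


Formula: Air Permeability = Airflow / Test Area
AP = 3782 cm^3/s / 29 cm^2
AP = 130.4 cm^3/s/cm^2

130.4 cm^3/s/cm^2


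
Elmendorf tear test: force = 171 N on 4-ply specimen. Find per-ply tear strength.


Formula: Per-ply strength = Total force / Number of plies
Per-ply = 171 N / 4
Per-ply = 42.75 N

42.75 N


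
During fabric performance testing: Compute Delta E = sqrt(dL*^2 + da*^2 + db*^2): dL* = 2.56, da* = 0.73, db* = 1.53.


Formula: Delta E = sqrt(dL*^2 + da*^2 + db*^2)
Step 1: dL*^2 = 2.56^2 = 6.5536
Step 2: da*^2 = 0.73^2 = 0.5329
Step 3: db*^2 = 1.53^2 = 2.3409
Step 4: Sum = 6.5536 + 0.5329 + 2.3409 = 9.4274
Step 5: Delta E = sqrt(9.4274) = 3.07

3.07 Delta E


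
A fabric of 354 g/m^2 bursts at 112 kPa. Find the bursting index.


Formula: Bursting Index = Bursting Strength / Fabric GSM
BI = 112 kPa / 354 g/m^2
BI = 0.316 kPa/(g/m^2)

0.316 kPa/(g/m^2)


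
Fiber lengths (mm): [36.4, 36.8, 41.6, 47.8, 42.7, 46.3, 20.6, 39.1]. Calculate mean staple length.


Formula: Mean = sum of lengths / count
Sum = 36.4 + 36.8 + 41.6 + 47.8 + 42.7 + 46.3 + 20.6 + 39.1
Sum = 311.3 mm
Mean = 311.3 / 8 = 38.91 mm

38.91 mm


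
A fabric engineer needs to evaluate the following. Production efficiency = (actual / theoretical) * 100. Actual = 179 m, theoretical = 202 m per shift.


Formula: Efficiency% = (Actual output / Theoretical output) * 100
Efficiency% = (179 / 202) * 100
Efficiency% = 0.886139 * 100 = 88.6139% ≈ 88.6%

88.6%


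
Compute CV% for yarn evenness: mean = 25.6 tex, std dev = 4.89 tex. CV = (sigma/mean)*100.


Formula: CV% = (standard deviation / mean) * 100
Step 1: Ratio = 4.89 / 25.6 = 0.191016
Step 2: CV% = 0.191016 * 100 = 19.1016% ≈ 19.1%

19.1%


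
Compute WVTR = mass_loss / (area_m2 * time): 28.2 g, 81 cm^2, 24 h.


Formula: WVTR = mass_loss / (area * time)
Step 1: Convert area: 81 cm^2 = 0.0081 m^2
Step 2: WVTR = 28.2 g / (0.0081 m^2 * 24 h)
Step 3: WVTR = 28.2 / 0.1944 = 145.1 g/m^2/h

145.1 g/m^2/h


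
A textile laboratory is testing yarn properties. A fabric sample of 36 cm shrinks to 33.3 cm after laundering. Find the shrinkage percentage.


Formula: Shrinkage% = ((L_before - L_after) / L_before) * 100
Step 1: Shrinkage = 36 - 33.3 = 2.7 cm
Step 2: Shrinkage% = (2.7 / 36) * 100
Step 3: Shrinkage% = 0.075 * 100 = 7.5%

7.5%


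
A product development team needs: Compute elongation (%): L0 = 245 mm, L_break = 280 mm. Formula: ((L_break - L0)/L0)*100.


Formula: Elongation (%) = ((L_break - L0) / L0) * 100
Step 1: Extension = 280 - 245 = 35 mm
Step 2: Elongation = (35 / 245) * 100
Step 3: Elongation = 0.142857 * 100 = 14.2857% ≈ 14.3%

14.3%


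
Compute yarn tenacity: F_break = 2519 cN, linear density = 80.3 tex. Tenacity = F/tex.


Formula: Tenacity = Breaking force / Linear density
Tenacity = 2519 cN / 80.3 tex
Tenacity = 31.37 cN/tex

31.37 cN/tex


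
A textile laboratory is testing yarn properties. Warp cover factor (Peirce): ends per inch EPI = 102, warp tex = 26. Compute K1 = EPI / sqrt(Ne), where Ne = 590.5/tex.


Formula: K1 = EPI / sqrt(Ne), with Ne = 590.5 / tex_warp
Step 1: Ne = 590.5 / 26 = 22.712
Step 2: sqrt(Ne) = sqrt(22.712) = 4.7657
Step 3: K1 = 102 / 4.7657 = 21.4

21.4


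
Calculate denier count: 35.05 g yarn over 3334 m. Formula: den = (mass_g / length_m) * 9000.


Formula: den = (mass_g / length_m) * 9000
Substituting: den = (35.05 / 3334) * 9000
Intermediate: 35.05 / 3334 = 0.0105129 g/m
den = 0.0105129 * 9000 = 94.6 denier

94.6 denier


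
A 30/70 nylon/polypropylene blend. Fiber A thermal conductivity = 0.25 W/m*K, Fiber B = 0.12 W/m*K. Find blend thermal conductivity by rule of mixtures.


Formula: Blend property = (fraction_A * property_A) + (fraction_B * property_B)
Step 1: Contribution A = 30/100 * 0.25 W/m*K = 0.075 W/m*K
Step 2: Contribution B = 70/100 * 0.12 W/m*K = 0.084 W/m*K
Step 3: Blend thermal conductivity = 0.075 + 0.084 = 0.159 W/m*K

0.159 W/m*K


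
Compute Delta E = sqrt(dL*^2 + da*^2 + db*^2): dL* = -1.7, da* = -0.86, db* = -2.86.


Formula: Delta E = sqrt(dL*^2 + da*^2 + db*^2)
Step 1: dL*^2 = (-1.7)^2 = 2.89
Step 2: da*^2 = (-0.86)^2 = 0.7396
Step 3: db*^2 = (-2.86)^2 = 8.1796
Step 4: Sum = 2.89 + 0.7396 + 8.1796 = 11.8092
Step 5: Delta E = sqrt(11.8092) = 3.44

3.44 Delta E


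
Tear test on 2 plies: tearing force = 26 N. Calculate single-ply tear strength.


Formula: Per-ply strength = Total force / Number of plies
Per-ply = 26 N / 2
Per-ply = 13 N

13 N


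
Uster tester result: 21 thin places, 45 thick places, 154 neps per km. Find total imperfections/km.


Formula: Total = thin places + thick places + neps
Total = 21 + 45 + 154
Total = 220 imperfections/km

220 imperfections/km


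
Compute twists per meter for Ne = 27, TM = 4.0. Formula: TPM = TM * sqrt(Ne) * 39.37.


Formula: TPM = TM * sqrt(Ne) * 39.37
Step 1: sqrt(Ne) = sqrt(27) = 5.1962
Step 2: TM * sqrt(Ne) = 4.0 * 5.1962 = 20.7848
Step 3: TPM = 20.7848 * 39.37 = 818 twists/m

818 twists/m


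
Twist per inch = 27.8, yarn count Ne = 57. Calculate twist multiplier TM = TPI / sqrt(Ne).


Formula: TM = TPI / sqrt(Ne)
Step 1: sqrt(Ne) = sqrt(57) = 7.5498
Step 2: TM = 27.8 / 7.5498 = 3.68

3.68 TM


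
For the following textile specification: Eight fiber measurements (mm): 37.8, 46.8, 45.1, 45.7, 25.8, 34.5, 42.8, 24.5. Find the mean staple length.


Formula: Mean = sum of lengths / count
Sum = 37.8 + 46.8 + 45.1 + 45.7 + 25.8 + 34.5 + 42.8 + 24.5
Sum = 303.0 mm
Mean = 303.0 / 8 = 37.88 mm

37.88 mm


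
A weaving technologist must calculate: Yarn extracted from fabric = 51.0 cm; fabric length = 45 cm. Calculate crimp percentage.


Formula: Crimp% = ((L_yarn - L_fabric) / L_fabric) * 100
Step 1: Extension = 51.0 - 45 = 6.0 cm
Step 2: Crimp% = (6.0 / 45) * 100
Step 3: Crimp% = 0.133333 * 100 = 13.3333% ≈ 13.3%

13.3%


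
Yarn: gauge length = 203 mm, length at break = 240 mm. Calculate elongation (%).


Formula: Elongation (%) = ((L_break - L0) / L0) * 100
Step 1: Extension = 240 - 203 = 37 mm
Step 2: Elongation = (37 / 203) * 100
Step 3: Elongation = 0.182266 * 100 = 18.2266% ≈ 18.2%

18.2%


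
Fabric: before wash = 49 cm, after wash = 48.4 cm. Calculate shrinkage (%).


Formula: Shrinkage% = ((L_before - L_after) / L_before) * 100
Step 1: Shrinkage = 49 - 48.4 = 0.6 cm
Step 2: Shrinkage% = (0.6 / 49) * 100
Step 3: Shrinkage% = 0.012245 * 100 = 1.2245% ≈ 1.2%

1.2%


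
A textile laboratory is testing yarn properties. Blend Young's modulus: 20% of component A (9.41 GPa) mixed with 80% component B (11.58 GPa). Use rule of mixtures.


Formula: Blend property = (fraction_A * property_A) + (fraction_B * property_B)
Step 1: Contribution A = 20/100 * 9.41 GPa = 1.882 GPa
Step 2: Contribution B = 80/100 * 11.58 GPa = 9.264 GPa
Step 3: Blend Young's modulus = 1.882 + 9.264 = 11.146 GPa

11.146 GPa


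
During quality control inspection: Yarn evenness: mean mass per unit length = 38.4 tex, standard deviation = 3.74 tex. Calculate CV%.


Formula: CV% = (standard deviation / mean) * 100
Step 1: Ratio = 3.74 / 38.4 = 0.097396
Step 2: CV% = 0.097396 * 100 = 9.7396% ≈ 9.7%

9.7%


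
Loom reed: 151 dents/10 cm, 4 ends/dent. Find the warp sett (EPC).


Formula: EPC = (dents per 10 cm * ends per dent) / 10
Step 1: Total ends per 10 cm = 151 * 4 = 604
Step 2: EPC = 604 / 10 = 60.4 ends/cm

60.4 ends/cm


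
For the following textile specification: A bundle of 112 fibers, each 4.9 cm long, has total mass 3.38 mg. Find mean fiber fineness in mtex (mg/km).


Formula: fineness (mtex) = mass (mg) / total length (km) = (mass_mg / total_length_m) * 1000
Step 1: Convert fiber length: 4.9 cm = 0.049 m
Step 2: Total fiber length = 112 * 0.049 = 5.488 m
Step 3: Linear density = 3.38 mg / 5.488 m = 0.6159 mg/m
Step 4: fineness = 0.6159 * 1000 = 615.9 mtex

615.9 mtex


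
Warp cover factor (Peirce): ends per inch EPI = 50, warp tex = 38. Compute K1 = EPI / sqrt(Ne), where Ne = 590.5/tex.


Formula: K1 = EPI / sqrt(Ne), with Ne = 590.5 / tex_warp
Step 1: Ne = 590.5 / 38 = 15.539
Step 2: sqrt(Ne) = sqrt(15.539) = 3.942
Step 3: K1 = 50 / 3.942 = 12.7

12.7


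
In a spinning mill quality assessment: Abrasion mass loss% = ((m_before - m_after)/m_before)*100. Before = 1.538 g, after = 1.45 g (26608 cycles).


Formula: Mass loss% = ((m_before - m_after) / m_before) * 100
Step 1: Mass loss = 1.538 - 1.45 = 0.088 g
Step 2: Ratio = 0.088 / 1.538 = 0.0572172
Step 3: Mass loss% = 0.0572172 * 100 = 5.72172% ≈ 5.72%

5.72%


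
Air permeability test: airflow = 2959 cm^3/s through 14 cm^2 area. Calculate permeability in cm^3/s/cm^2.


Formula: Air Permeability = Airflow / Test Area
AP = 2959 cm^3/s / 14 cm^2
AP = 211.4 cm^3/s/cm^2

211.4 cm^3/s/cm^2


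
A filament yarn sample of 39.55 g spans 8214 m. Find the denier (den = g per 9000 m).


Formula: den = (mass_g / length_m) * 9000
Substituting: den = (39.55 / 8214) * 9000
Intermediate: 39.55 / 8214 = 0.00481495 g/m
den = 0.00481495 * 9000 = 43.3 denier

43.3 denier


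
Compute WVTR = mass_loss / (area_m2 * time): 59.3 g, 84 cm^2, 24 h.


Formula: WVTR = mass_loss / (area * time)
Step 1: Convert area: 84 cm^2 = 0.0084 m^2
Step 2: WVTR = 59.3 g / (0.0084 m^2 * 24 h)
Step 3: WVTR = 59.3 / 0.2016 = 294.1 g/m^2/h

294.1 g/m^2/h


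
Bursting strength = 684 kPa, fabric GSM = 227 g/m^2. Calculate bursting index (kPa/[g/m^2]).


Formula: Bursting Index = Bursting Strength / Fabric GSM
BI = 684 kPa / 227 g/m^2
BI = 3.013 kPa/(g/m^2)

3.013 kPa/(g/m^2)


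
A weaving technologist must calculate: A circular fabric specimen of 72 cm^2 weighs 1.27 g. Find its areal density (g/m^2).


Formula: GSM = mass_g / area_m2
Step 1: Convert area: 72 cm^2 = 72 / 10000 = 0.0072 m^2
Step 2: GSM = 1.27 g / 0.0072 m^2 = 176.4 g/m^2

176.4 g/m^2


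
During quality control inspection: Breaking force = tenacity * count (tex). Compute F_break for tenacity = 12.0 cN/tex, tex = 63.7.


Formula: Breaking force = Tenacity * Linear density
F = 12.0 cN/tex * 63.7 tex
F = 764.40 cN

764.40 cN


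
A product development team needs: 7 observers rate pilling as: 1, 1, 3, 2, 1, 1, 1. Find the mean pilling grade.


Formula: Mean = sum / count
Sum = 1 + 1 + 3 + 2 + 1 + 1 + 1 = 10
Mean = 10 / 7 = 1.4

1.4


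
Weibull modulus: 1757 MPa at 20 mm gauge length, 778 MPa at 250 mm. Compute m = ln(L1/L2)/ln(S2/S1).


Formula: m = ln(L1/L2) / ln(S2/S1)
Step 1: ln(L1/L2) = ln(20/250) = -2.52573
Step 2: S2/S1 = 778/1757 = 0.4428
Step 3: ln(S2/S1) = ln(0.4428) = -0.81464
Step 4: m = -2.52573 / -0.81464 = 3.10

3.10 (Weibull m)


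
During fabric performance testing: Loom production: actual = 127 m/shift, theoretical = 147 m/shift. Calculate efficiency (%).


Formula: Efficiency% = (Actual output / Theoretical output) * 100
Efficiency% = (127 / 147) * 100
Efficiency% = 0.863946 * 100 = 86.3946% ≈ 86.4%

86.4%


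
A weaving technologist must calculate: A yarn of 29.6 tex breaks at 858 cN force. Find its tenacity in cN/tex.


Formula: Tenacity = Breaking force / Linear density
Tenacity = 858 cN / 29.6 tex
Tenacity = 28.99 cN/tex

28.99 cN/tex


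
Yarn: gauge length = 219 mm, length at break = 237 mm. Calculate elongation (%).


Formula: Elongation (%) = ((L_break - L0) / L0) * 100
Step 1: Extension = 237 - 219 = 18 mm
Step 2: Elongation = (18 / 219) * 100
Step 3: Elongation = 0.082192 * 100 = 8.2192% ≈ 8.2%

8.2%


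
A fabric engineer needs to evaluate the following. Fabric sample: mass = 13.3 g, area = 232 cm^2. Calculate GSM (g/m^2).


Formula: GSM = mass_g / area_m2
Step 1: Convert area: 232 cm^2 = 232 / 10000 = 0.0232 m^2
Step 2: GSM = 13.3 g / 0.0232 m^2 = 573.3 g/m^2

573.3 g/m^2


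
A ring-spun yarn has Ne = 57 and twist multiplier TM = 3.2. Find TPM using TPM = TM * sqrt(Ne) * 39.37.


Formula: TPM = TM * sqrt(Ne) * 39.37
Step 1: sqrt(Ne) = sqrt(57) = 7.5498
Step 2: TM * sqrt(Ne) = 3.2 * 7.5498 = 24.1594
Step 3: TPM = 24.1594 * 39.37 = 951 twists/m

951 twists/m


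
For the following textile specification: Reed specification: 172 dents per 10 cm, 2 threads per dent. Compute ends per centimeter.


Formula: EPC = (dents per 10 cm * ends per dent) / 10
Step 1: Total ends per 10 cm = 172 * 2 = 344
Step 2: EPC = 344 / 10 = 34.4 ends/cm

34.4 ends/cm


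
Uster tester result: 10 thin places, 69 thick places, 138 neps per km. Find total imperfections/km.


Formula: Total = thin places + thick places + neps
Total = 10 + 69 + 138
Total = 217 imperfections/km

217 imperfections/km


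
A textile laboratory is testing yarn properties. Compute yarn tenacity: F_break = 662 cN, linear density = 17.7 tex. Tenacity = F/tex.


Formula: Tenacity = Breaking force / Linear density
Tenacity = 662 cN / 17.7 tex
Tenacity = 37.40 cN/tex

37.40 cN/tex


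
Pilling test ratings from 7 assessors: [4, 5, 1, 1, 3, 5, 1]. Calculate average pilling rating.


Formula: Mean = sum / count
Sum = 4 + 5 + 1 + 1 + 3 + 5 + 1 = 20
Mean = 20 / 7 = 2.9

2.9


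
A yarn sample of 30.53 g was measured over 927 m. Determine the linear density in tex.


Formula: Tex = (mass_g / length_m) * 1000
Substituting: Tex = (30.53 / 927) * 1000
Intermediate: 30.53 / 927 = 0.0329342 g/m
Tex = 0.0329342 * 1000 = 32.93 tex

32.93 tex


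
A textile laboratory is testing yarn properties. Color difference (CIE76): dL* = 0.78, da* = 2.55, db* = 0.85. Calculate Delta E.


Formula: Delta E = sqrt(dL*^2 + da*^2 + db*^2)
Step 1: dL*^2 = 0.78^2 = 0.6084
Step 2: da*^2 = 2.55^2 = 6.5025
Step 3: db*^2 = 0.85^2 = 0.7225
Step 4: Sum = 0.6084 + 6.5025 + 0.7225 = 7.8334
Step 5: Delta E = sqrt(7.8334) = 2.8

2.8 Delta E


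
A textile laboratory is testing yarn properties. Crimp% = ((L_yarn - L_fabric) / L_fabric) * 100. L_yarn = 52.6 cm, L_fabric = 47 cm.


Formula: Crimp% = ((L_yarn - L_fabric) / L_fabric) * 100
Step 1: Extension = 52.6 - 47 = 5.6 cm
Step 2: Crimp% = (5.6 / 47) * 100
Step 3: Crimp% = 0.119149 * 100 = 11.9149% ≈ 11.9%

11.9%


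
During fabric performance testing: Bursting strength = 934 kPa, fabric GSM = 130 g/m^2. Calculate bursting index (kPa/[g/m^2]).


Formula: Bursting Index = Bursting Strength / Fabric GSM
BI = 934 kPa / 130 g/m^2
BI = 7.185 kPa/(g/m^2)

7.185 kPa/(g/m^2)


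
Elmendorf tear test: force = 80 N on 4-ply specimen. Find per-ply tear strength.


Formula: Per-ply strength = Total force / Number of plies
Per-ply = 80 N / 4
Per-ply = 20 N

20 N


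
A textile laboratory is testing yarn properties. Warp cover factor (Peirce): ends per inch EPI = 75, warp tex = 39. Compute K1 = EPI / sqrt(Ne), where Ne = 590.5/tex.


Formula: K1 = EPI / sqrt(Ne), with Ne = 590.5 / tex_warp
Step 1: Ne = 590.5 / 39 = 15.141
Step 2: sqrt(Ne) = sqrt(15.141) = 3.8911
Step 3: K1 = 75 / 3.8911 = 19.3

19.3


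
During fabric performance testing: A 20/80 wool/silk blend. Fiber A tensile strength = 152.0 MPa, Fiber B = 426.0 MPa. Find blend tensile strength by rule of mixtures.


Formula: Blend property = (fraction_A * property_A) + (fraction_B * property_B)
Step 1: Contribution A = 20/100 * 152.0 MPa = 30.4 MPa
Step 2: Contribution B = 80/100 * 426.0 MPa = 340.8 MPa
Step 3: Blend tensile strength = 30.4 + 340.8 = 371.2 MPa

371.2 MPa


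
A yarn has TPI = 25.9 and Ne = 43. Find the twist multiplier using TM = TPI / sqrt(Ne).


Formula: TM = TPI / sqrt(Ne)
Step 1: sqrt(Ne) = sqrt(43) = 6.5574
Step 2: TM = 25.9 / 6.5574 = 3.95

3.95 TM


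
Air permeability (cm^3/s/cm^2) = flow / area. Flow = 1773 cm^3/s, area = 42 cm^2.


Formula: Air Permeability = Airflow / Test Area
AP = 1773 cm^3/s / 42 cm^2
AP = 42.2 cm^3/s/cm^2

42.2 cm^3/s/cm^2


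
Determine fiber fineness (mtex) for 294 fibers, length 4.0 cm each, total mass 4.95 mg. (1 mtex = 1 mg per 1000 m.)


Formula: fineness (mtex) = mass (mg) / total length (km) = (mass_mg / total_length_m) * 1000
Step 1: Convert fiber length: 4.0 cm = 0.04 m
Step 2: Total fiber length = 294 * 0.04 = 11.76 m
Step 3: Linear density = 4.95 mg / 11.76 m = 0.4209 mg/m
Step 4: fineness = 0.4209 * 1000 = 420.9 mtex

420.9 mtex


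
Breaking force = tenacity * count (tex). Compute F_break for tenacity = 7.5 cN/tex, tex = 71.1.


Formula: Breaking force = Tenacity * Linear density
F = 7.5 cN/tex * 71.1 tex
F = 533.25 cN

533.25 cN


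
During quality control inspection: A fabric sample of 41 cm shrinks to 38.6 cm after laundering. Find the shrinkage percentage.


Formula: Shrinkage% = ((L_before - L_after) / L_before) * 100
Step 1: Shrinkage = 41 - 38.6 = 2.4 cm
Step 2: Shrinkage% = (2.4 / 41) * 100
Step 3: Shrinkage% = 0.058537 * 100 = 5.8537% ≈ 5.9%

5.9%


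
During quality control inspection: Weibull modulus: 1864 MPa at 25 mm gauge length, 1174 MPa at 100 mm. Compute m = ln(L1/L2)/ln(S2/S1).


Formula: m = ln(L1/L2) / ln(S2/S1)
Step 1: ln(L1/L2) = ln(25/100) = -1.38629
Step 2: S2/S1 = 1174/1864 = 0.62983
Step 3: ln(S2/S1) = ln(0.62983) = -0.46231
Step 4: m = -1.38629 / -0.46231 = 3.00

3.00 (Weibull m)


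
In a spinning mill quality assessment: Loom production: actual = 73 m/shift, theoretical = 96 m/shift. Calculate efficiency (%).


Formula: Efficiency% = (Actual output / Theoretical output) * 100
Efficiency% = (73 / 96) * 100
Efficiency% = 0.760417 * 100 = 76.0417% ≈ 76.0%

76.0%


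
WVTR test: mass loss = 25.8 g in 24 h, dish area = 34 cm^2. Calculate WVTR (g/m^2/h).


Formula: WVTR = mass_loss / (area * time)
Step 1: Convert area: 34 cm^2 = 0.0034 m^2
Step 2: WVTR = 25.8 g / (0.0034 m^2 * 24 h)
Step 3: WVTR = 25.8 / 0.0816 = 316.2 g/m^2/h

316.2 g/m^2/h


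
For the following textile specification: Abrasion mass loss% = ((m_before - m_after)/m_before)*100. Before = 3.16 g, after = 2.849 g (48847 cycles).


Formula: Mass loss% = ((m_before - m_after) / m_before) * 100
Step 1: Mass loss = 3.16 - 2.849 = 0.311 g
Step 2: Ratio = 0.311 / 3.16 = 0.0984177
Step 3: Mass loss% = 0.0984177 * 100 = 9.84177% ≈ 9.84%

9.84%


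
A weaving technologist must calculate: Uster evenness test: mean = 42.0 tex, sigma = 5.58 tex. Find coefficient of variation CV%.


Formula: CV% = (standard deviation / mean) * 100
Step 1: Ratio = 5.58 / 42.0 = 0.132857
Step 2: CV% = 0.132857 * 100 = 13.2857% ≈ 13.3%

13.3%


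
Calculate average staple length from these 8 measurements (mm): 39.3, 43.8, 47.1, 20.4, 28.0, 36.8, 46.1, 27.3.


Formula: Mean = sum of lengths / count
Sum = 39.3 + 43.8 + 47.1 + 20.4 + 28.0 + 36.8 + 46.1 + 27.3
Sum = 288.8 mm
Mean = 288.8 / 8 = 36.10 mm

36.10 mm


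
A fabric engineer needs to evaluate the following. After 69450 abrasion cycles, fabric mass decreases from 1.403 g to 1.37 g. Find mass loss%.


Formula: Mass loss% = ((m_before - m_after) / m_before) * 100
Step 1: Mass loss = 1.403 - 1.37 = 0.033 g
Step 2: Ratio = 0.033 / 1.403 = 0.023521
Step 3: Mass loss% = 0.023521 * 100 = 2.3521% ≈ 2.35%

2.35%


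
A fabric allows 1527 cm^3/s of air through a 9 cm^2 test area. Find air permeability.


Formula: Air Permeability = Airflow / Test Area
AP = 1527 cm^3/s / 9 cm^2
AP = 169.7 cm^3/s/cm^2

169.7 cm^3/s/cm^2


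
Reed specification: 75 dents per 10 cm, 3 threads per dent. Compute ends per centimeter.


Formula: EPC = (dents per 10 cm * ends per dent) / 10
Step 1: Total ends per 10 cm = 75 * 3 = 225
Step 2: EPC = 225 / 10 = 22.5 ends/cm

22.5 ends/cm


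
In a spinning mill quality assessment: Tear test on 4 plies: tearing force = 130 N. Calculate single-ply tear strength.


Formula: Per-ply strength = Total force / Number of plies
Per-ply = 130 N / 4
Per-ply = 32.5 N

32.5 N


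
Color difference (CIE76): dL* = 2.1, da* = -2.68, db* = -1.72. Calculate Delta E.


Formula: Delta E = sqrt(dL*^2 + da*^2 + db*^2)
Step 1: dL*^2 = 2.1^2 = 4.41
Step 2: da*^2 = (-2.68)^2 = 7.1824
Step 3: db*^2 = (-1.72)^2 = 2.9584
Step 4: Sum = 4.41 + 7.1824 + 2.9584 = 14.5508
Step 5: Delta E = sqrt(14.5508) = 3.81

3.81 Delta E


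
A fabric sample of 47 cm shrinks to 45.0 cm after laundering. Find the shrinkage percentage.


Formula: Shrinkage% = ((L_before - L_after) / L_before) * 100
Step 1: Shrinkage = 47 - 45.0 = 2.0 cm
Step 2: Shrinkage% = (2.0 / 47) * 100
Step 3: Shrinkage% = 0.042553 * 100 = 4.2553% ≈ 4.3%

4.3%


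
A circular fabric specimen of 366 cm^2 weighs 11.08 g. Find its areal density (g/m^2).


Formula: GSM = mass_g / area_m2
Step 1: Convert area: 366 cm^2 = 366 / 10000 = 0.0366 m^2
Step 2: GSM = 11.08 g / 0.0366 m^2 = 302.7 g/m^2

302.7 g/m^2


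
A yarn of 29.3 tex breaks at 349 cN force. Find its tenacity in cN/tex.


Formula: Tenacity = Breaking force / Linear density
Tenacity = 349 cN / 29.3 tex
Tenacity = 11.91 cN/tex

11.91 cN/tex


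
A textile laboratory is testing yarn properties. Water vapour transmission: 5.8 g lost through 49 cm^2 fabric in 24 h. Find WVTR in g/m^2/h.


Formula: WVTR = mass_loss / (area * time)
Step 1: Convert area: 49 cm^2 = 0.0049 m^2
Step 2: WVTR = 5.8 g / (0.0049 m^2 * 24 h)
Step 3: WVTR = 5.8 / 0.1176 = 49.3 g/m^2/h

49.3 g/m^2/h


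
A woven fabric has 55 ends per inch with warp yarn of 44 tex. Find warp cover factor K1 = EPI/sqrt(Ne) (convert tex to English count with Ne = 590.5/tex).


Formula: K1 = EPI / sqrt(Ne), with Ne = 590.5 / tex_warp
Step 1: Ne = 590.5 / 44 = 13.42
Step 2: sqrt(Ne) = sqrt(13.42) = 3.6633
Step 3: K1 = 55 / 3.6633 = 15.0

15.0


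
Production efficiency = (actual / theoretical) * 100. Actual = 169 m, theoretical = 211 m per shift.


Formula: Efficiency% = (Actual output / Theoretical output) * 100
Efficiency% = (169 / 211) * 100
Efficiency% = 0.800948 * 100 = 80.0948% ≈ 80.1%

80.1%


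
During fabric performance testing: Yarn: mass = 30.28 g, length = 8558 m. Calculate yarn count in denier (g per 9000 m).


Formula: den = (mass_g / length_m) * 9000
Substituting: den = (30.28 / 8558) * 9000
Intermediate: 30.28 / 8558 = 0.00353821 g/m
den = 0.00353821 * 9000 = 31.8 denier

31.8 denier


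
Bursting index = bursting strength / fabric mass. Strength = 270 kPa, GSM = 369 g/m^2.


Formula: Bursting Index = Bursting Strength / Fabric GSM
BI = 270 kPa / 369 g/m^2
BI = 0.732 kPa/(g/m^2)

0.732 kPa/(g/m^2)


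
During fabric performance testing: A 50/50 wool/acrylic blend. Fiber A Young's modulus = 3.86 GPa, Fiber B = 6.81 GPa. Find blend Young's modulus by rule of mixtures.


Formula: Blend property = (fraction_A * property_A) + (fraction_B * property_B)
Step 1: Contribution A = 50/100 * 3.86 GPa = 1.93 GPa
Step 2: Contribution B = 50/100 * 6.81 GPa = 3.405 GPa
Step 3: Blend Young's modulus = 1.93 + 3.405 = 5.335 GPa

5.335 GPa


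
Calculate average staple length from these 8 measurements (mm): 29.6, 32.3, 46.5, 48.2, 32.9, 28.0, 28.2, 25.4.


Formula: Mean = sum of lengths / count
Sum = 29.6 + 32.3 + 46.5 + 48.2 + 32.9 + 28.0 + 28.2 + 25.4
Sum = 271.1 mm
Mean = 271.1 / 8 = 33.89 mm

33.89 mm


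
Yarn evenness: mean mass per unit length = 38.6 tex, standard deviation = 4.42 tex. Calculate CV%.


Formula: CV% = (standard deviation / mean) * 100
Step 1: Ratio = 4.42 / 38.6 = 0.114508
Step 2: CV% = 0.114508 * 100 = 11.4508% ≈ 11.5%

11.5%


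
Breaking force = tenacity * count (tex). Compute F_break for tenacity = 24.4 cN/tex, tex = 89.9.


Formula: Breaking force = Tenacity * Linear density
F = 24.4 cN/tex * 89.9 tex
F = 2193.56 cN

2193.56 cN


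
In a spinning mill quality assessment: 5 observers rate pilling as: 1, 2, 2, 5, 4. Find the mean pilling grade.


Formula: Mean = sum / count
Sum = 1 + 2 + 2 + 5 + 4 = 14
Mean = 14 / 5 = 2.8

2.8


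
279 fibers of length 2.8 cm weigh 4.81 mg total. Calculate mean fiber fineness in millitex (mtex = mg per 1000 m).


Formula: fineness (mtex) = mass (mg) / total length (km) = (mass_mg / total_length_m) * 1000
Step 1: Convert fiber length: 2.8 cm = 0.028 m
Step 2: Total fiber length = 279 * 0.028 = 7.812 m
Step 3: Linear density = 4.81 mg / 7.812 m = 0.6157 mg/m
Step 4: fineness = 0.6157 * 1000 = 615.7 mtex

615.7 mtex


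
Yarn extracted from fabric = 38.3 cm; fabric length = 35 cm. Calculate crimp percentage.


Formula: Crimp% = ((L_yarn - L_fabric) / L_fabric) * 100
Step 1: Extension = 38.3 - 35 = 3.3 cm
Step 2: Crimp% = (3.3 / 35) * 100
Step 3: Crimp% = 0.094286 * 100 = 9.4286% ≈ 9.4%

9.4%


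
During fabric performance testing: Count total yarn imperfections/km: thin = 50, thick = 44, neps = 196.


Formula: Total = thin places + thick places + neps
Total = 50 + 44 + 196
Total = 290 imperfections/km

290 imperfections/km


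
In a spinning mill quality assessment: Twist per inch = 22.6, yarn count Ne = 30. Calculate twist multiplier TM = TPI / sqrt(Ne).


Formula: TM = TPI / sqrt(Ne)
Step 1: sqrt(Ne) = sqrt(30) = 5.4772
Step 2: TM = 22.6 / 5.4772 = 4.13

4.13 TM


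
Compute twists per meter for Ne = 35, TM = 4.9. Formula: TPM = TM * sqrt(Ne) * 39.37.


Formula: TPM = TM * sqrt(Ne) * 39.37
Step 1: sqrt(Ne) = sqrt(35) = 5.9161
Step 2: TM * sqrt(Ne) = 4.9 * 5.9161 = 28.9889
Step 3: TPM = 28.9889 * 39.37 = 1141 twists/m

1141 twists/m


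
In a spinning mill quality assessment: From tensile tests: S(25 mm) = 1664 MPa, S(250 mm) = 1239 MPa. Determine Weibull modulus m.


Formula: m = ln(L1/L2) / ln(S2/S1)
Step 1: ln(L1/L2) = ln(25/250) = -2.30259
Step 2: S2/S1 = 1239/1664 = 0.74459
Step 3: ln(S2/S1) = ln(0.74459) = -0.29492
Step 4: m = -2.30259 / -0.29492 = 7.81

7.81 (Weibull m)


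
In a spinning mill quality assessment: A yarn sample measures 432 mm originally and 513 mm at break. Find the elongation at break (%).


Formula: Elongation (%) = ((L_break - L0) / L0) * 100
Step 1: Extension = 513 - 432 = 81 mm
Step 2: Elongation = (81 / 432) * 100
Step 3: Elongation = 0.1875 * 100 = 18.75% ≈ 18.8%

18.8%


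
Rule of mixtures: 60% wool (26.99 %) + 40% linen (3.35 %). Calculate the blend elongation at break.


Formula: Blend property = (fraction_A * property_A) + (fraction_B * property_B)
Step 1: Contribution A = 60/100 * 26.99 % = 16.194 %
Step 2: Contribution B = 40/100 * 3.35 % = 1.34 %
Step 3: Blend elongation at break = 16.194 + 1.34 = 17.534 %

17.534 %


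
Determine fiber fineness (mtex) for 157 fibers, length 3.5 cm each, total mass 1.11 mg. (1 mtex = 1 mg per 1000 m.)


Formula: fineness (mtex) = mass (mg) / total length (km) = (mass_mg / total_length_m) * 1000
Step 1: Convert fiber length: 3.5 cm = 0.035 m
Step 2: Total fiber length = 157 * 0.035 = 5.495 m
Step 3: Linear density = 1.11 mg / 5.495 m = 0.2020 mg/m
Step 4: fineness = 0.2020 * 1000 = 202.0 mtex

202.0 mtex


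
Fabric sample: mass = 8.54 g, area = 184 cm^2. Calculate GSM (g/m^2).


Formula: GSM = mass_g / area_m2
Step 1: Convert area: 184 cm^2 = 184 / 10000 = 0.0184 m^2
Step 2: GSM = 8.54 g / 0.0184 m^2 = 464.1 g/m^2

464.1 g/m^2


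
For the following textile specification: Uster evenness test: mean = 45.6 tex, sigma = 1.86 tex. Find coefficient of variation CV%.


Formula: CV% = (standard deviation / mean) * 100
Step 1: Ratio = 1.86 / 45.6 = 0.040789
Step 2: CV% = 0.040789 * 100 = 4.0789% ≈ 4.1%

4.1%


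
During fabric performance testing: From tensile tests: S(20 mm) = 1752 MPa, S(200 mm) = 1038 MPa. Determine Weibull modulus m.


Formula: m = ln(L1/L2) / ln(S2/S1)
Step 1: ln(L1/L2) = ln(20/200) = -2.30259
Step 2: S2/S1 = 1038/1752 = 0.59247
Step 3: ln(S2/S1) = ln(0.59247) = -0.52346
Step 4: m = -2.30259 / -0.52346 = 4.40

4.40 (Weibull m)


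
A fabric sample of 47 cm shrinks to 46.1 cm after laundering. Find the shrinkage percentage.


Formula: Shrinkage% = ((L_before - L_after) / L_before) * 100
Step 1: Shrinkage = 47 - 46.1 = 0.9 cm
Step 2: Shrinkage% = (0.9 / 47) * 100
Step 3: Shrinkage% = 0.019149 * 100 = 1.9149% ≈ 1.9%

1.9%


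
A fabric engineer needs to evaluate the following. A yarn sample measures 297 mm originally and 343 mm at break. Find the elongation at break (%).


Formula: Elongation (%) = ((L_break - L0) / L0) * 100
Step 1: Extension = 343 - 297 = 46 mm
Step 2: Elongation = (46 / 297) * 100
Step 3: Elongation = 0.154882 * 100 = 15.4882% ≈ 15.5%

15.5%


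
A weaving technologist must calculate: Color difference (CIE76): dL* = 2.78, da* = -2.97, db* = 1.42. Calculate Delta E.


Formula: Delta E = sqrt(dL*^2 + da*^2 + db*^2)
Step 1: dL*^2 = 2.78^2 = 7.7284
Step 2: da*^2 = (-2.97)^2 = 8.8209
Step 3: db*^2 = 1.42^2 = 2.0164
Step 4: Sum = 7.7284 + 8.8209 + 2.0164 = 18.5657
Step 5: Delta E = sqrt(18.5657) = 4.31

4.31 Delta E


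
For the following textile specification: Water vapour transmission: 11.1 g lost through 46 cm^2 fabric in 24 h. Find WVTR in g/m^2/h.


Formula: WVTR = mass_loss / (area * time)
Step 1: Convert area: 46 cm^2 = 0.0046 m^2
Step 2: WVTR = 11.1 g / (0.0046 m^2 * 24 h)
Step 3: WVTR = 11.1 / 0.1104 = 100.5 g/m^2/h

100.5 g/m^2/h


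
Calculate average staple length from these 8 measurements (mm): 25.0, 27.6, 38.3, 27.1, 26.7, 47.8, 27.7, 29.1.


Formula: Mean = sum of lengths / count
Sum = 25.0 + 27.6 + 38.3 + 27.1 + 26.7 + 47.8 + 27.7 + 29.1
Sum = 249.3 mm
Mean = 249.3 / 8 = 31.16 mm

31.16 mm


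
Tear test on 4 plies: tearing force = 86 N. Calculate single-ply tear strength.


Formula: Per-ply strength = Total force / Number of plies
Per-ply = 86 N / 4
Per-ply = 21.5 N

21.5 N


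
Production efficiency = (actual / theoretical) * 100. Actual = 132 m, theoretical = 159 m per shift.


Formula: Efficiency% = (Actual output / Theoretical output) * 100
Efficiency% = (132 / 159) * 100
Efficiency% = 0.830189 * 100 = 83.0189% ≈ 83.0%

83.0%


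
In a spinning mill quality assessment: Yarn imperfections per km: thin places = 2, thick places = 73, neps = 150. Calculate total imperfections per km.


Formula: Total = thin places + thick places + neps
Total = 2 + 73 + 150
Total = 225 imperfections/km

225 imperfections/km


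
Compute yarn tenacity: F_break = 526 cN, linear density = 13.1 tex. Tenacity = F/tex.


Formula: Tenacity = Breaking force / Linear density
Tenacity = 526 cN / 13.1 tex
Tenacity = 40.15 cN/tex

40.15 cN/tex


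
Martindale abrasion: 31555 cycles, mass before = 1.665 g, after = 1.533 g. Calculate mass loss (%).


Formula: Mass loss% = ((m_before - m_after) / m_before) * 100
Step 1: Mass loss = 1.665 - 1.533 = 0.132 g
Step 2: Ratio = 0.132 / 1.665 = 0.0792793
Step 3: Mass loss% = 0.0792793 * 100 = 7.92793% ≈ 7.93%

7.93%


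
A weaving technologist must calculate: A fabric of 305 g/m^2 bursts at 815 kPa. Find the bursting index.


Formula: Bursting Index = Bursting Strength / Fabric GSM
BI = 815 kPa / 305 g/m^2
BI = 2.672 kPa/(g/m^2)

2.672 kPa/(g/m^2)


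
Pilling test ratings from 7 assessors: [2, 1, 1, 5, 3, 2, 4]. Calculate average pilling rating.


Formula: Mean = sum / count
Sum = 2 + 1 + 1 + 5 + 3 + 2 + 4 = 18
Mean = 18 / 7 = 2.6

2.6


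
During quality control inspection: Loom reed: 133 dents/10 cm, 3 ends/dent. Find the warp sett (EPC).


Formula: EPC = (dents per 10 cm * ends per dent) / 10
Step 1: Total ends per 10 cm = 133 * 3 = 399
Step 2: EPC = 399 / 10 = 39.9 ends/cm

39.9 ends/cm


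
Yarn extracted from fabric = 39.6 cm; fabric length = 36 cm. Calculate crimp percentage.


Formula: Crimp% = ((L_yarn - L_fabric) / L_fabric) * 100
Step 1: Extension = 39.6 - 36 = 3.6 cm
Step 2: Crimp% = (3.6 / 36) * 100
Step 3: Crimp% = 0.1 * 100 = 10.0%

10.0%


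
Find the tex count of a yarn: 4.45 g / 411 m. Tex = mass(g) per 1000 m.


Formula: Tex = (mass_g / length_m) * 1000
Substituting: Tex = (4.45 / 411) * 1000
Intermediate: 4.45 / 411 = 0.01082725 g/m
Tex = 0.01082725 * 1000 = 10.83 tex

10.83 tex


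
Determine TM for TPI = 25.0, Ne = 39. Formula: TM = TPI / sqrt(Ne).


Formula: TM = TPI / sqrt(Ne)
Step 1: sqrt(Ne) = sqrt(39) = 6.245
Step 2: TM = 25.0 / 6.245 = 4.00

4.00 TM


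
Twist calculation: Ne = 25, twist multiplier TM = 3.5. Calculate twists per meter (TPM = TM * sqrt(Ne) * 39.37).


Formula: TPM = TM * sqrt(Ne) * 39.37
Step 1: sqrt(Ne) = sqrt(25) = 5
Step 2: TM * sqrt(Ne) = 3.5 * 5 = 17.5
Step 3: TPM = 17.5 * 39.37 = 689 twists/m

689 twists/m


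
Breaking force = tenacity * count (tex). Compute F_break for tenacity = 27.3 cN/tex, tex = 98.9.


Formula: Breaking force = Tenacity * Linear density
F = 27.3 cN/tex * 98.9 tex
F = 2699.97 cN

2699.97 cN


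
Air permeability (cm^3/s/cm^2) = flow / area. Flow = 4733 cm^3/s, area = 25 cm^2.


Formula: Air Permeability = Airflow / Test Area
AP = 4733 cm^3/s / 25 cm^2
AP = 189.3 cm^3/s/cm^2

189.3 cm^3/s/cm^2


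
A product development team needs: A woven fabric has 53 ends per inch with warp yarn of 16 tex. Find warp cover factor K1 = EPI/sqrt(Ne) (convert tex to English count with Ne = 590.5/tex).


Formula: K1 = EPI / sqrt(Ne), with Ne = 590.5 / tex_warp
Step 1: Ne = 590.5 / 16 = 36.906
Step 2: sqrt(Ne) = sqrt(36.906) = 6.075
Step 3: K1 = 53 / 6.075 = 8.7

8.7


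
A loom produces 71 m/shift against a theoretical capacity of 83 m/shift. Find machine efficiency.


Formula: Efficiency% = (Actual output / Theoretical output) * 100
Efficiency% = (71 / 83) * 100
Efficiency% = 0.855422 * 100 = 85.5422% ≈ 85.5%

85.5%


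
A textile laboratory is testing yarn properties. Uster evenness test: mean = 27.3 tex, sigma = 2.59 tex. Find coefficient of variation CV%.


Formula: CV% = (standard deviation / mean) * 100
Step 1: Ratio = 2.59 / 27.3 = 0.094872
Step 2: CV% = 0.094872 * 100 = 9.4872% ≈ 9.5%

9.5%


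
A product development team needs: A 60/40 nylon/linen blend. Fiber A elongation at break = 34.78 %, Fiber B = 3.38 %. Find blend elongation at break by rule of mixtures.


Formula: Blend property = (fraction_A * property_A) + (fraction_B * property_B)
Step 1: Contribution A = 60/100 * 34.78 % = 20.868 %
Step 2: Contribution B = 40/100 * 3.38 % = 1.352 %
Step 3: Blend elongation at break = 20.868 + 1.352 = 22.22 %

22.22 %


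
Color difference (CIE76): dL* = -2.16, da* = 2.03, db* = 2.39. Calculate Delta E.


Formula: Delta E = sqrt(dL*^2 + da*^2 + db*^2)
Step 1: dL*^2 = (-2.16)^2 = 4.6656
Step 2: da*^2 = 2.03^2 = 4.1209
Step 3: db*^2 = 2.39^2 = 5.7121
Step 4: Sum = 4.6656 + 4.1209 + 5.7121 = 14.4986
Step 5: Delta E = sqrt(14.4986) = 3.81

3.81 Delta E


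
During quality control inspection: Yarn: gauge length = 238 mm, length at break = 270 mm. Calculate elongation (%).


Formula: Elongation (%) = ((L_break - L0) / L0) * 100
Step 1: Extension = 270 - 238 = 32 mm
Step 2: Elongation = (32 / 238) * 100
Step 3: Elongation = 0.134454 * 100 = 13.4454% ≈ 13.4%

13.4%


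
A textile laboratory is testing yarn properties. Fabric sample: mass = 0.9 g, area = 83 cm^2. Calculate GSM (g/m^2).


Formula: GSM = mass_g / area_m2
Step 1: Convert area: 83 cm^2 = 83 / 10000 = 0.0083 m^2
Step 2: GSM = 0.9 g / 0.0083 m^2 = 108.4 g/m^2

108.4 g/m^2


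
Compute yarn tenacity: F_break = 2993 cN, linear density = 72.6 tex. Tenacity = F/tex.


Formula: Tenacity = Breaking force / Linear density
Tenacity = 2993 cN / 72.6 tex
Tenacity = 41.23 cN/tex

41.23 cN/tex


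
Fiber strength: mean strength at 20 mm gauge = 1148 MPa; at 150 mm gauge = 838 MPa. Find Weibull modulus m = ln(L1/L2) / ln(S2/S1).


Formula: m = ln(L1/L2) / ln(S2/S1)
Step 1: ln(L1/L2) = ln(20/150) = -2.01490
Step 2: S2/S1 = 838/1148 = 0.72997
Step 3: ln(S2/S1) = ln(0.72997) = -0.31475
Step 4: m = -2.01490 / -0.31475 = 6.40

6.40 (Weibull m)


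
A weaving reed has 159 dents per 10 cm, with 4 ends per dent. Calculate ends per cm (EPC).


Formula: EPC = (dents per 10 cm * ends per dent) / 10
Step 1: Total ends per 10 cm = 159 * 4 = 636
Step 2: EPC = 636 / 10 = 63.6 ends/cm

63.6 ends/cm


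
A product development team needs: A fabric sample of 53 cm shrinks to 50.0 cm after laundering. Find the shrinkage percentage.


Formula: Shrinkage% = ((L_before - L_after) / L_before) * 100
Step 1: Shrinkage = 53 - 50.0 = 3.0 cm
Step 2: Shrinkage% = (3.0 / 53) * 100
Step 3: Shrinkage% = 0.056604 * 100 = 5.6604% ≈ 5.7%

5.7%


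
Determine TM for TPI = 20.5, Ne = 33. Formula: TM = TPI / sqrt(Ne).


Formula: TM = TPI / sqrt(Ne)
Step 1: sqrt(Ne) = sqrt(33) = 5.7446
Step 2: TM = 20.5 / 5.7446 = 3.57

3.57 TM


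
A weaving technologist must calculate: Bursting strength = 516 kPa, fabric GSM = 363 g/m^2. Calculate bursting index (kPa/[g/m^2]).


Formula: Bursting Index = Bursting Strength / Fabric GSM
BI = 516 kPa / 363 g/m^2
BI = 1.421 kPa/(g/m^2)

1.421 kPa/(g/m^2)


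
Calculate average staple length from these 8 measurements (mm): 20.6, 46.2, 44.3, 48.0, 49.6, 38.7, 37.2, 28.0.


Formula: Mean = sum of lengths / count
Sum = 20.6 + 46.2 + 44.3 + 48.0 + 49.6 + 38.7 + 37.2 + 28.0
Sum = 312.6 mm
Mean = 312.6 / 8 = 39.08 mm

39.08 mm


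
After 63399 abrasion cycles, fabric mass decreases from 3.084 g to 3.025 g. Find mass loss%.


Formula: Mass loss% = ((m_before - m_after) / m_before) * 100
Step 1: Mass loss = 3.084 - 3.025 = 0.059 g
Step 2: Ratio = 0.059 / 3.084 = 0.019131
Step 3: Mass loss% = 0.019131 * 100 = 1.9131% ≈ 1.91%

1.91%


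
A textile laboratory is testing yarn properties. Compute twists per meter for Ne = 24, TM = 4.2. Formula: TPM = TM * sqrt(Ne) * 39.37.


Formula: TPM = TM * sqrt(Ne) * 39.37
Step 1: sqrt(Ne) = sqrt(24) = 4.899
Step 2: TM * sqrt(Ne) = 4.2 * 4.899 = 20.5758
Step 3: TPM = 20.5758 * 39.37 = 810 twists/m

810 twists/m


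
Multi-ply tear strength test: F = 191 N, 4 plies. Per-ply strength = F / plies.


Formula: Per-ply strength = Total force / Number of plies
Per-ply = 191 N / 4
Per-ply = 47.75 N

47.75 N
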